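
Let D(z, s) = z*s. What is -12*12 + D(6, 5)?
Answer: -114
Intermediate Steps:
D(z, s) = s*z
-12*12 + D(6, 5) = -12*12 + 5*6 = -144 + 30 = -114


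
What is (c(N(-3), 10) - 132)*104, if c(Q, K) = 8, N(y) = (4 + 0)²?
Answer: -12896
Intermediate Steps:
N(y) = 16 (N(y) = 4² = 16)
(c(N(-3), 10) - 132)*104 = (8 - 132)*104 = -124*104 = -12896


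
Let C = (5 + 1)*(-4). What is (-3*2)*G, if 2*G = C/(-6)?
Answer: -12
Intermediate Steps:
C = -24 (C = 6*(-4) = -24)
G = 2 (G = (-24/(-6))/2 = (-24*(-⅙))/2 = (½)*4 = 2)
(-3*2)*G = -3*2*2 = -6*2 = -12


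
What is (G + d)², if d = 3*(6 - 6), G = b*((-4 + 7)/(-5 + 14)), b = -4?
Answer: 16/9 ≈ 1.7778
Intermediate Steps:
G = -4/3 (G = -4*(-4 + 7)/(-5 + 14) = -12/9 = -4*⅓ = -4/3 ≈ -1.3333)
d = 0 (d = 3*0 = 0)
(G + d)² = (-4/3 + 0)² = (-4/3)² = 16/9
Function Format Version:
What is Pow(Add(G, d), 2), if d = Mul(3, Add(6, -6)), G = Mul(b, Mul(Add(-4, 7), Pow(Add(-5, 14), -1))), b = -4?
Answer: Rational(16, 9) ≈ 1.7778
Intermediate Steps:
G = Rational(-4, 3) (G = Mul(-4, Mul(Add(-4, 7), Pow(Add(-5, 14), -1))) = Mul(-4, Mul(3, Pow(9, -1))) = Mul(-4, Mul(3, Rational(1, 9))) = Mul(-4, Rational(1, 3)) = Rational(-4, 3) ≈ -1.3333)
d = 0 (d = Mul(3, 0) = 0)
Pow(Add(G, d), 2) = Pow(Add(Rational(-4, 3), 0), 2) = Pow(Rational(-4, 3), 2) = Rational(16, 9)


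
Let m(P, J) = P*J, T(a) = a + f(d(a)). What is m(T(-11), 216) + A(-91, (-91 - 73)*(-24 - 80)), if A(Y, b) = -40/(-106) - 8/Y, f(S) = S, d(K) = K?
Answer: -22916652/4823 ≈ -4751.5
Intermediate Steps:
T(a) = 2*a (T(a) = a + a = 2*a)
A(Y, b) = 20/53 - 8/Y (A(Y, b) = -40*(-1/106) - 8/Y = 20/53 - 8/Y)
m(P, J) = J*P
m(T(-11), 216) + A(-91, (-91 - 73)*(-24 - 80)) = 216*(2*(-11)) + (20/53 - 8/(-91)) = 216*(-22) + (20/53 - 8*(-1/91)) = -4752 + (20/53 + 8/91) = -4752 + 2244/4823 = -22916652/4823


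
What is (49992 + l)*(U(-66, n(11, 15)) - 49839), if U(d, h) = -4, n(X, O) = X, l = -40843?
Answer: -456013607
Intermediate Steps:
(49992 + l)*(U(-66, n(11, 15)) - 49839) = (49992 - 40843)*(-4 - 49839) = 9149*(-49843) = -456013607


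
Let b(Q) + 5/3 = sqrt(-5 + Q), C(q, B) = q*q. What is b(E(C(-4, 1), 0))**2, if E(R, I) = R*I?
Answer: (5 - 3*I*sqrt(5))**2/9 ≈ -2.2222 - 7.4536*I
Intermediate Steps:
C(q, B) = q**2
E(R, I) = I*R
b(Q) = -5/3 + sqrt(-5 + Q)
b(E(C(-4, 1), 0))**2 = (-5/3 + sqrt(-5 + 0*(-4)**2))**2 = (-5/3 + sqrt(-5 + 0*16))**2 = (-5/3 + sqrt(-5 + 0))**2 = (-5/3 + sqrt(-5))**2 = (-5/3 + I*sqrt(5))**2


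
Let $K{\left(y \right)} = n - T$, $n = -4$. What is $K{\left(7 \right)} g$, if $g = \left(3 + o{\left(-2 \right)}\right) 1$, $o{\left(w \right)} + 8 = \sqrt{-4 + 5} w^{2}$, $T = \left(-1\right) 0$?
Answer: $4$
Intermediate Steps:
$T = 0$
$K{\left(y \right)} = -4$ ($K{\left(y \right)} = -4 - 0 = -4 + 0 = -4$)
$o{\left(w \right)} = -8 + w^{2}$ ($o{\left(w \right)} = -8 + \sqrt{-4 + 5} w^{2} = -8 + \sqrt{1} w^{2} = -8 + 1 w^{2} = -8 + w^{2}$)
$g = -1$ ($g = \left(3 - \left(8 - \left(-2\right)^{2}\right)\right) 1 = \left(3 + \left(-8 + 4\right)\right) 1 = \left(3 - 4\right) 1 = \left(-1\right) 1 = -1$)
$K{\left(7 \right)} g = \left(-4\right) \left(-1\right) = 4$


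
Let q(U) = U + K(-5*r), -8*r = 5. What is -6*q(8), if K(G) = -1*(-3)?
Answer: -66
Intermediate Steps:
r = -5/8 (r = -⅛*5 = -5/8 ≈ -0.62500)
K(G) = 3
q(U) = 3 + U (q(U) = U + 3 = 3 + U)
-6*q(8) = -6*(3 + 8) = -6*11 = -66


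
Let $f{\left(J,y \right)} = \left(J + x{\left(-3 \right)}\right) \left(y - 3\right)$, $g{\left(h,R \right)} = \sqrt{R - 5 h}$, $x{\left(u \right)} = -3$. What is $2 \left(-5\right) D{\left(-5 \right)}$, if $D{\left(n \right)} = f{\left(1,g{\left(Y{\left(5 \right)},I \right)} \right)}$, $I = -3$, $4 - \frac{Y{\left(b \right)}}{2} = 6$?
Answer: $-60 + 20 \sqrt{17} \approx 22.462$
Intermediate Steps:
$Y{\left(b \right)} = -4$ ($Y{\left(b \right)} = 8 - 12 = -4$)
$f{\left(J,y \right)} = \left(-3 + J\right) \left(-3 + y\right)$ ($f{\left(J,y \right)} = \left(J - 3\right) \left(y - 3\right) = \left(-3 + J\right) \left(-3 + y\right)$)
$D{\left(n \right)} = 6 - 2 \sqrt{17}$ ($D{\left(n \right)} = 9 - 3 - 3 \sqrt{-3 - -20} + 1 \sqrt{-3 - -20} = 9 - 3 - 3 \sqrt{-3 + 20} + 1 \sqrt{-3 + 20} = 9 - 3 - 3 \sqrt{17} + 1 \sqrt{17} = 9 - 3 - 3 \sqrt{17} + \sqrt{17} = 6 - 2 \sqrt{17}$)
$2 \left(-5\right) D{\left(-5 \right)} = 2 \left(-5\right) \left(6 - 2 \sqrt{17}\right) = - 10 \left(6 - 2 \sqrt{17}\right) = -60 + 20 \sqrt{17}$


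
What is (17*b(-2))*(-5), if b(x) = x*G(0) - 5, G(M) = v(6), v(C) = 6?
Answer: 1445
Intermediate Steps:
G(M) = 6
b(x) = -5 + 6*x (b(x) = x*6 - 5 = 6*x - 5 = -5 + 6*x)
(17*b(-2))*(-5) = (17*(-5 + 6*(-2)))*(-5) = (17*(-5 - 12))*(-5) = (17*(-17))*(-5) = -289*(-5) = 1445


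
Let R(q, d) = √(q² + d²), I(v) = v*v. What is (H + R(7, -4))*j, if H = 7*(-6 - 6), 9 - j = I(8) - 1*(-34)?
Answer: 7476 - 89*√65 ≈ 6758.5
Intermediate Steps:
I(v) = v²
R(q, d) = √(d² + q²)
j = -89 (j = 9 - (8² - 1*(-34)) = 9 - (64 + 34) = 9 - 1*98 = 9 - 98 = -89)
H = -84 (H = 7*(-12) = -84)
(H + R(7, -4))*j = (-84 + √((-4)² + 7²))*(-89) = (-84 + √(16 + 49))*(-89) = (-84 + √65)*(-89) = 7476 - 89*√65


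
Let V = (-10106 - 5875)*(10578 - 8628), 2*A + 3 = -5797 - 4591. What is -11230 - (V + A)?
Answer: 62313831/2 ≈ 3.1157e+7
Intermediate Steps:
A = -10391/2 (A = -3/2 + (-5797 - 4591)/2 = -3/2 + (1/2)*(-10388) = -3/2 - 5194 = -10391/2 ≈ -5195.5)
V = -31162950 (V = -15981*1950 = -31162950)
-11230 - (V + A) = -11230 - (-31162950 - 10391/2) = -11230 - 1*(-62336291/2) = -11230 + 62336291/2 = 62313831/2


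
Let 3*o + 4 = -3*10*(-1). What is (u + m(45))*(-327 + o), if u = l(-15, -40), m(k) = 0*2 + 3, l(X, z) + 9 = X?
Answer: 6685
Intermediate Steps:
l(X, z) = -9 + X
m(k) = 3 (m(k) = 0 + 3 = 3)
u = -24 (u = -9 - 15 = -24)
o = 26/3 (o = -4/3 + (-3*10*(-1))/3 = -4/3 + (-30*(-1))/3 = -4/3 + (⅓)*30 = -4/3 + 10 = 26/3 ≈ 8.6667)
(u + m(45))*(-327 + o) = (-24 + 3)*(-327 + 26/3) = -21*(-955/3) = 6685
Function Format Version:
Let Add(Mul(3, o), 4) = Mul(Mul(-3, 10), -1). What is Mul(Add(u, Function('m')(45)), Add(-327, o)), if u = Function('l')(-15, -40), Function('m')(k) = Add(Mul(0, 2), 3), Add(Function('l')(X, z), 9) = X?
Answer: 6685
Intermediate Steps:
Function('l')(X, z) = Add(-9, X)
Function('m')(k) = 3 (Function('m')(k) = Add(0, 3) = 3)
u = -24 (u = Add(-9, -15) = -24)
o = Rational(26, 3) (o = Add(Rational(-4, 3), Mul(Rational(1, 3), Mul(Mul(-3, 10), -1))) = Add(Rational(-4, 3), Mul(Rational(1, 3), Mul(-30, -1))) = Add(Rational(-4, 3), Mul(Rational(1, 3), 30)) = Add(Rational(-4, 3), 10) = Rational(26, 3) ≈ 8.6667)
Mul(Add(u, Function('m')(45)), Add(-327, o)) = Mul(Add(-24, 3), Add(-327, Rational(26, 3))) = Mul(-21, Rational(-955, 3)) = 6685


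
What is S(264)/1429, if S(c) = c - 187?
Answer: 77/1429 ≈ 0.053884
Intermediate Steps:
S(c) = -187 + c
S(264)/1429 = (-187 + 264)/1429 = 77*(1/1429) = 77/1429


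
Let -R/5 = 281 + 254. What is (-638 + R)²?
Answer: 10975969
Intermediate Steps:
R = -2675 (R = -5*(281 + 254) = -5*535 = -2675)
(-638 + R)² = (-638 - 2675)² = (-3313)² = 10975969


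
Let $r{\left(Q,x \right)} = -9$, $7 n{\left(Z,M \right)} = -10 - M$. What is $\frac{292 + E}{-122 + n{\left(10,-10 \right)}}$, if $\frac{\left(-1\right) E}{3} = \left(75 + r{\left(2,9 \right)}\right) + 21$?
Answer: $- \frac{31}{122} \approx -0.2541$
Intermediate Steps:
$n{\left(Z,M \right)} = - \frac{10}{7} - \frac{M}{7}$ ($n{\left(Z,M \right)} = \frac{-10 - M}{7} = - \frac{10}{7} - \frac{M}{7}$)
$E = -261$ ($E = - 3 \left(\left(75 - 9\right) + 21\right) = - 3 \left(66 + 21\right) = \left(-3\right) 87 = -261$)
$\frac{292 + E}{-122 + n{\left(10,-10 \right)}} = \frac{292 - 261}{-122 - 0} = \frac{31}{-122 + \left(- \frac{10}{7} + \frac{10}{7}\right)} = \frac{31}{-122 + 0} = \frac{31}{-122} = 31 \left(- \frac{1}{122}\right) = - \frac{31}{122}$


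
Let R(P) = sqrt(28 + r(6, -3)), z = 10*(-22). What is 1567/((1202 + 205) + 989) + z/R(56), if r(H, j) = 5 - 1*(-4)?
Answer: 1567/2396 - 220*sqrt(37)/37 ≈ -35.514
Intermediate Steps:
z = -220
r(H, j) = 9 (r(H, j) = 5 + 4 = 9)
R(P) = sqrt(37) (R(P) = sqrt(28 + 9) = sqrt(37))
1567/((1202 + 205) + 989) + z/R(56) = 1567/((1202 + 205) + 989) - 220*sqrt(37)/37 = 1567/(1407 + 989) - 220*sqrt(37)/37 = 1567/2396 - 220*sqrt(37)/37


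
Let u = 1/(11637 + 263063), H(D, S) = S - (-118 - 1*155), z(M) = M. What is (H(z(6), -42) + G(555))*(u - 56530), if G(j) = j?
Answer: -6102814862607/137350 ≈ -4.4433e+7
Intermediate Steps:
H(D, S) = 273 + S (H(D, S) = S - (-118 - 155) = S - 1*(-273) = S + 273 = 273 + S)
u = 1/274700 ≈ 3.6403e-6
(H(z(6), -42) + G(555))*(u - 56530) = ((273 - 42) + 555)*(1/274700 - 56530) = (231 + 555)*(-15528790999/274700) = 786*(-15528790999/274700) = -6102814862607/137350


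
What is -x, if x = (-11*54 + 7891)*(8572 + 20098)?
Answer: -209204990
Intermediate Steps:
x = 209204990 (x = (-594 + 7891)*28670 = 7297*28670 = 209204990)
-x = -1*209204990 = -209204990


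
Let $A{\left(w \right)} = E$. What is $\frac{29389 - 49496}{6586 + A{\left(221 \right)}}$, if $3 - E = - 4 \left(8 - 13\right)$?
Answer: $- \frac{20107}{6569} \approx -3.0609$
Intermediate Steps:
$E = -17$ ($E = 3 - - 4 \left(8 - 13\right) = 3 - \left(-4\right) \left(-5\right) = 3 - 20 = -17$)
$A{\left(w \right)} = -17$
$\frac{29389 - 49496}{6586 + A{\left(221 \right)}} = \frac{29389 - 49496}{6586 - 17} = - \frac{20107}{6569}$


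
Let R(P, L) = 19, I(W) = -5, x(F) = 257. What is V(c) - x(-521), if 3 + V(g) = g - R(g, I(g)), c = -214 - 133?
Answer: -626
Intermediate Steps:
c = -347
V(g) = -22 + g (V(g) = -3 + (g - 1*19) = -3 + (g - 19) = -3 + (-19 + g) = -22 + g)
V(c) - x(-521) = (-22 - 347) - 1*257 = -369 - 257 = -626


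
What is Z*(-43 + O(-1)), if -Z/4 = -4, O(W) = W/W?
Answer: -672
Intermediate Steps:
O(W) = 1
Z = 16 (Z = -4*(-4) = 16)
Z*(-43 + O(-1)) = 16*(-43 + 1) = 16*(-42) = -672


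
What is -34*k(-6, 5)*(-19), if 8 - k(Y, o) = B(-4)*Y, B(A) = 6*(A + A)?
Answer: -180880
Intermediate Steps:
B(A) = 12*A (B(A) = 6*(2*A) = 12*A)
k(Y, o) = 8 + 48*Y (k(Y, o) = 8 - 12*(-4)*Y = 8 - (-48)*Y = 8 + 48*Y)
-34*k(-6, 5)*(-19) = -34*(8 + 48*(-6))*(-19) = -34*(8 - 288)*(-19) = -34*(-280)*(-19) = 9520*(-19) = -180880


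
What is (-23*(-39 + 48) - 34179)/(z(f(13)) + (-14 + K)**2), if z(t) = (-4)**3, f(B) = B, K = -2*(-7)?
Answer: 17193/32 ≈ 537.28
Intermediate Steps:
K = 14
z(t) = -64
(-23*(-39 + 48) - 34179)/(z(f(13)) + (-14 + K)**2) = (-23*(-39 + 48) - 34179)/(-64 + (-14 + 14)**2) = (-23*9 - 34179)/(-64 + 0**2) = (-207 - 34179)/(-64 + 0) = -34386/(-64) = -34386*(-1/64) = 17193/32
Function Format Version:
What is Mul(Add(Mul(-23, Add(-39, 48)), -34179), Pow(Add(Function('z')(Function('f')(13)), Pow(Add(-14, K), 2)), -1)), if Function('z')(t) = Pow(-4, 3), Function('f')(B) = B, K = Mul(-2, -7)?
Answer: Rational(17193, 32) ≈ 537.28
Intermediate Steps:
K = 14
Function('z')(t) = -64
Mul(Add(Mul(-23, Add(-39, 48)), -34179), Pow(Add(Function('z')(Function('f')(13)), Pow(Add(-14, K), 2)), -1)) = Mul(Add(Mul(-23, Add(-39, 48)), -34179), Pow(Add(-64, Pow(Add(-14, 14), 2)), -1)) = Mul(Add(Mul(-23, 9), -34179), Pow(Add(-64, Pow(0, 2)), -1)) = Mul(Add(-207, -34179), Pow(Add(-64, 0), -1)) = Mul(-34386, Pow(-64, -1)) = Mul(-34386, Rational(-1, 64)) = Rational(17193, 32)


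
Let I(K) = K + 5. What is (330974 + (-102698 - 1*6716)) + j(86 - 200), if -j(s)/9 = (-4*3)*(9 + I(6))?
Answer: 223720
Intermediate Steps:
I(K) = 5 + K
j(s) = 2160 (j(s) = -9*(-4*3)*(9 + (5 + 6)) = -(-108)*(9 + 11) = -(-108)*20 = -9*(-240) = 2160)
(330974 + (-102698 - 1*6716)) + j(86 - 200) = (330974 + (-102698 - 1*6716)) + 2160 = (330974 + (-102698 - 6716)) + 2160 = (330974 - 109414) + 2160 = 221560 + 2160 = 223720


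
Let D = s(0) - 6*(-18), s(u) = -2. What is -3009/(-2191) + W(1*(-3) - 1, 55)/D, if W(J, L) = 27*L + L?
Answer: 1846547/116123 ≈ 15.902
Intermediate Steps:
W(J, L) = 28*L
D = 106 (D = -2 - 6*(-18) = -2 + 108 = 106)
-3009/(-2191) + W(1*(-3) - 1, 55)/D = -3009/(-2191) + (28*55)/106 = -3009*(-1/2191) + 1540*(1/106) = 3009/2191 + 770/53 = 1846547/116123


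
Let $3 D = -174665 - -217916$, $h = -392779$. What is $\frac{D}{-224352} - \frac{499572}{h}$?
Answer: $\frac{106417282501}{88120754208} \approx 1.2076$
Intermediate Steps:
$D = 14417$ ($D = \frac{-174665 - -217916}{3} = \frac{-174665 + 217916}{3} = \frac{1}{3} \cdot 43251 = 14417$)
$\frac{D}{-224352} - \frac{499572}{h} = \frac{14417}{-224352} - \frac{499572}{-392779} = 14417 \left(- \frac{1}{224352}\right) - - \frac{499572}{392779} = - \frac{14417}{224352} + \frac{499572}{392779} = \frac{106417282501}{88120754208}$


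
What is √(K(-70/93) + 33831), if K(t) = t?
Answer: √292597809/93 ≈ 183.93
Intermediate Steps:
√(K(-70/93) + 33831) = √(-70/93 + 33831) = √(3146213/93) = √292597809/93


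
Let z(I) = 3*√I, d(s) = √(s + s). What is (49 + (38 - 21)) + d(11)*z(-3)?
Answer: 66 + 3*I*√66 ≈ 66.0 + 24.372*I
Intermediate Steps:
d(s) = √2*√s (d(s) = √(2*s) = √2*√s)
(49 + (38 - 21)) + d(11)*z(-3) = (49 + (38 - 21)) + (√2*√11)*(3*√(-3)) = (49 + 17) + √22*(3*(I*√3)) = 66 + √22*(3*I*√3) = 66 + 3*I*√66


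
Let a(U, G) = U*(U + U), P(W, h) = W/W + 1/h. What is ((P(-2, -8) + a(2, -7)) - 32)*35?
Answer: -6475/8 ≈ -809.38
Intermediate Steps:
P(W, h) = 1 + 1/h
a(U, G) = 2*U**2 (a(U, G) = U*(2*U) = 2*U**2)
((P(-2, -8) + a(2, -7)) - 32)*35 = (((1 - 8)/(-8) + 2*2**2) - 32)*35 = ((-1/8*(-7) + 2*4) - 32)*35 = ((7/8 + 8) - 32)*35 = (71/8 - 32)*35 = -185/8*35 = -6475/8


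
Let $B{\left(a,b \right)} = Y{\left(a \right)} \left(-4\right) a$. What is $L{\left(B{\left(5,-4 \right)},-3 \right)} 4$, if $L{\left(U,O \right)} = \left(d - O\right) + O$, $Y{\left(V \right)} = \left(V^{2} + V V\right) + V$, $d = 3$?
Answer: $12$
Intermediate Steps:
$Y{\left(V \right)} = V + 2 V^{2}$ ($Y{\left(V \right)} = \left(V^{2} + V^{2}\right) + V = 2 V^{2} + V = V + 2 V^{2}$)
$B{\left(a,b \right)} = - 4 a^{2} \left(1 + 2 a\right)$ ($B{\left(a,b \right)} = a \left(1 + 2 a\right) \left(-4\right) a = - 4 a \left(1 + 2 a\right) a = - 4 a^{2} \left(1 + 2 a\right)$)
$L{\left(U,O \right)} = 3$ ($L{\left(U,O \right)} = \left(3 - O\right) + O = 3$)
$L{\left(B{\left(5,-4 \right)},-3 \right)} 4 = 3 \cdot 4 = 12$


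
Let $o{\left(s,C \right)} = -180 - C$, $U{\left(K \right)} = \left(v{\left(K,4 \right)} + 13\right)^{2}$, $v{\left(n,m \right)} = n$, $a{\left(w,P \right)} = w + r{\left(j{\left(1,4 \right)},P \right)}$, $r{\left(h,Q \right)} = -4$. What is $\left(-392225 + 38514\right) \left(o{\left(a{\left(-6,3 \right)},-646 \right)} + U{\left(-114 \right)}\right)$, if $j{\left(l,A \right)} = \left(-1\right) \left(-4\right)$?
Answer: $-3773035237$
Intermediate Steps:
$j{\left(l,A \right)} = 4$
$a{\left(w,P \right)} = -4 + w$ ($a{\left(w,P \right)} = w - 4 = -4 + w$)
$U{\left(K \right)} = \left(13 + K\right)^{2}$ ($U{\left(K \right)} = \left(K + 13\right)^{2} = \left(13 + K\right)^{2}$)
$\left(-392225 + 38514\right) \left(o{\left(a{\left(-6,3 \right)},-646 \right)} + U{\left(-114 \right)}\right) = \left(-392225 + 38514\right) \left(\left(-180 - -646\right) + \left(13 - 114\right)^{2}\right) = - 353711 \left(\left(-180 + 646\right) + \left(-101\right)^{2}\right) = - 353711 \left(466 + 10201\right) = \left(-353711\right) 10667 = -3773035237$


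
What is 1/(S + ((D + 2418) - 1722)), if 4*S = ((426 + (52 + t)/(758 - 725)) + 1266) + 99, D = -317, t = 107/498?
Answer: 65736/54373241 ≈ 0.0012090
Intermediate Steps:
t = 107/498 (t = 107*(1/498) = 107/498 ≈ 0.21486)
S = 29459297/65736 (S = (((426 + (52 + 107/498)/(758 - 725)) + 1266) + 99)/4 = (((426 + (26003/498)/33) + 1266) + 99)/4 = (((426 + (26003/498)*(1/33)) + 1266) + 99)/4 = (((426 + 26003/16434) + 1266) + 99)/4 = ((7026887/16434 + 1266) + 99)/4 = (27832331/16434 + 99)/4 = (¼)*(29459297/16434) = 29459297/65736 ≈ 448.15)
1/(S + ((D + 2418) - 1722)) = 1/(29459297/65736 + ((-317 + 2418) - 1722)) = 1/(29459297/65736 + (2101 - 1722)) = 1/(29459297/65736 + 379) = 1/(54373241/65736) = 65736/54373241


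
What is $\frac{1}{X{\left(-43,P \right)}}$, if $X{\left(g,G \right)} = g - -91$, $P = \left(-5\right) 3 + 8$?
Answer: $\frac{1}{48} \approx 0.020833$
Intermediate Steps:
$P = -7$ ($P = -15 + 8 = -7$)
$X{\left(g,G \right)} = 91 + g$ ($X{\left(g,G \right)} = g + 91 = 91 + g$)
$\frac{1}{X{\left(-43,P \right)}} = \frac{1}{91 - 43} = \frac{1}{48}$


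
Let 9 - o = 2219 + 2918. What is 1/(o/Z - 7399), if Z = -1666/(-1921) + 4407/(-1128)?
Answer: -129149/737694987 ≈ -0.00017507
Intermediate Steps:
Z = -129149/42488 (Z = -1666*(-1/1921) + 4407*(-1/1128) = 98/113 - 1469/376 = -129149/42488 ≈ -3.0397)
o = -5128 (o = 9 - (2219 + 2918) = 9 - 1*5137 = 9 - 5137 = -5128)
1/(o/Z - 7399) = 1/(-5128/(-129149/42488) - 7399) = 1/(-5128*(-42488/129149) - 7399) = 1/(217878464/129149 - 7399) = 1/(-737694987/129149) = -129149/737694987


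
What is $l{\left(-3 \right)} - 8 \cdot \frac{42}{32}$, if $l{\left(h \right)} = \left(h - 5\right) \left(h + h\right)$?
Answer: $\frac{75}{2} \approx 37.5$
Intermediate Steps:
$l{\left(h \right)} = 2 h \left(-5 + h\right)$ ($l{\left(h \right)} = \left(-5 + h\right) 2 h = 2 h \left(-5 + h\right)$)
$l{\left(-3 \right)} - 8 \cdot \frac{42}{32} = 2 \left(-3\right) \left(-5 - 3\right) - 8 \cdot \frac{42}{32} = 2 \left(-3\right) \left(-8\right) - 8 \cdot 42 \cdot \frac{1}{32} = 48 - \frac{21}{2} = \frac{75}{2}$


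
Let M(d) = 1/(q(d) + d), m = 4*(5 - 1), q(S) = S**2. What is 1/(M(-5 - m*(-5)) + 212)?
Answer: 5700/1208401 ≈ 0.0047170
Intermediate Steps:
m = 16 (m = 4*4 = 16)
M(d) = 1/(d + d**2) (M(d) = 1/(d**2 + d) = 1/(d + d**2))
1/(M(-5 - m*(-5)) + 212) = 1/(1/((-5 - 16*(-5))*(1 + (-5 - 16*(-5)))) + 212) = 1/(1/((-5 - 1*(-80))*(1 + (-5 - 1*(-80)))) + 212) = 1/(1/((-5 + 80)*(1 + (-5 + 80))) + 212) = 1/(1/(75*(1 + 75)) + 212) = 1/((1/75)/76 + 212) = 1/((1/75)*(1/76) + 212) = 1/(1/5700 + 212) = 1/(1208401/5700) = 5700/1208401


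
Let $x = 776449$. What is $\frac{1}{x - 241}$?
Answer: $\frac{1}{776208} \approx 1.2883 \cdot 10^{-6}$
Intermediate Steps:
$\frac{1}{x - 241} = \frac{1}{776449 - 241} = \frac{1}{776208}$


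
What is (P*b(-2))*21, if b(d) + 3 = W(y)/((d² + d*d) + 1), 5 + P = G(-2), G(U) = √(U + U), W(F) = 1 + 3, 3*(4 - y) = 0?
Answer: 805/3 - 322*I/3 ≈ 268.33 - 107.33*I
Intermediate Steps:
y = 4 (y = 4 - ⅓*0 = 4 + 0 = 4)
W(F) = 4
G(U) = √2*√U (G(U) = √(2*U) = √2*√U)
P = -5 + 2*I (P = -5 + √2*√(-2) = -5 + √2*(I*√2) = -5 + 2*I ≈ -5.0 + 2.0*I)
b(d) = -3 + 4/(1 + 2*d²) (b(d) = -3 + 4/((d² + d*d) + 1) = -3 + 4/((d² + d²) + 1) = -3 + 4/(2*d² + 1) = -3 + 4/(1 + 2*d²))
(P*b(-2))*21 = ((-5 + 2*I)*((1 - 6*(-2)²)/(1 + 2*(-2)²)))*21 = ((-5 + 2*I)*((1 - 6*4)/(1 + 2*4)))*21 = ((-5 + 2*I)*((1 - 24)/(1 + 8)))*21 = ((-5 + 2*I)*(-23/9))*21 = (115/9 - 46*I/9)*21 = 805/3 - 322*I/3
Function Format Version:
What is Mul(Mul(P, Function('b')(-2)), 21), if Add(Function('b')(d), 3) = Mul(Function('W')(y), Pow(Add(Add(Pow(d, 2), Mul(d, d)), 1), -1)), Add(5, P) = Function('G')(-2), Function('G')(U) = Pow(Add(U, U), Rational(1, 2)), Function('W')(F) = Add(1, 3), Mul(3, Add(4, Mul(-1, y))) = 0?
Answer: Add(Rational(805, 3), Mul(Rational(-322, 3), I)) ≈ Add(268.33, Mul(-107.33, I))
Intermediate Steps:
y = 4 (y = Add(4, Mul(Rational(-1, 3), 0)) = Add(4, 0) = 4)
Function('W')(F) = 4
Function('G')(U) = Mul(Pow(2, Rational(1, 2)), Pow(U, Rational(1, 2))) (Function('G')(U) = Pow(Mul(2, U), Rational(1, 2)) = Mul(Pow(2, Rational(1, 2)), Pow(U, Rational(1, 2))))
P = Add(-5, Mul(2, I)) (P = Add(-5, Mul(Pow(2, Rational(1, 2)), Pow(-2, Rational(1, 2)))) = Add(-5, Mul(Pow(2, Rational(1, 2)), Mul(I, Pow(2, Rational(1, 2))))) = Add(-5, Mul(2, I)) ≈ Add(-5.0000, Mul(2.0000, I)))
Function('b')(d) = Add(-3, Mul(4, Pow(Add(1, Mul(2, Pow(d, 2))), -1))) (Function('b')(d) = Add(-3, Mul(4, Pow(Add(Add(Pow(d, 2), Mul(d, d)), 1), -1))) = Add(-3, Mul(4, Pow(Add(Add(Pow(d, 2), Pow(d, 2)), 1), -1))) = Add(-3, Mul(4, Pow(Add(Mul(2, Pow(d, 2)), 1), -1))) = Add(-3, Mul(4, Pow(Add(1, Mul(2, Pow(d, 2))), -1))))
Mul(Mul(P, Function('b')(-2)), 21) = Mul(Mul(Add(-5, Mul(2, I)), Mul(Pow(Add(1, Mul(2, Pow(-2, 2))), -1), Add(1, Mul(-6, Pow(-2, 2))))), 21) = Mul(Mul(Add(-5, Mul(2, I)), Mul(Pow(Add(1, Mul(2, 4)), -1), Add(1, Mul(-6, 4)))), 21) = Mul(Mul(Add(-5, Mul(2, I)), Mul(Pow(Add(1, 8), -1), Add(1, -24))), 21) = Mul(Mul(Add(-5, Mul(2, I)), Mul(Pow(9, -1), -23)), 21) = Mul(Mul(Add(-5, Mul(2, I)), Mul(Rational(1, 9), -23)), 21) = Mul(Mul(Add(-5, Mul(2, I)), Rational(-23, 9)), 21) = Mul(Add(Rational(115, 9), Mul(Rational(-46, 9), I)), 21) = Add(Rational(805, 3), Mul(Rational(-322, 3), I))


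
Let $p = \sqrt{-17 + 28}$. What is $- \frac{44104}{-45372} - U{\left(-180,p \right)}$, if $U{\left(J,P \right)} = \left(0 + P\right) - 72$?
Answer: $\frac{827722}{11343} - \sqrt{11} \approx 69.655$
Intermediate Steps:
$p = \sqrt{11} \approx 3.3166$
$U{\left(J,P \right)} = -72 + P$ ($U{\left(J,P \right)} = P - 72 = -72 + P$)
$- \frac{44104}{-45372} - U{\left(-180,p \right)} = - \frac{44104}{-45372} - \left(-72 + \sqrt{11}\right) = \left(-44104\right) \left(- \frac{1}{45372}\right) + \left(72 - \sqrt{11}\right) = \frac{11026}{11343} + \left(72 - \sqrt{11}\right) = \frac{827722}{11343} - \sqrt{11}$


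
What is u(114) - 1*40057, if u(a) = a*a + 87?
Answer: -26974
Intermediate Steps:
u(a) = 87 + a² (u(a) = a² + 87 = 87 + a²)
u(114) - 1*40057 = (87 + 114²) - 1*40057 = (87 + 12996) - 40057 = 13083 - 40057 = -26974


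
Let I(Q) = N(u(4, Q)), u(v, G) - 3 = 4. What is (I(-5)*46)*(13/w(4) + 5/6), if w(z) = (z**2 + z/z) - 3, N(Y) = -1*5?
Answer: -8510/21 ≈ -405.24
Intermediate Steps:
u(v, G) = 7 (u(v, G) = 3 + 4 = 7)
N(Y) = -5
I(Q) = -5
w(z) = -2 + z**2 (w(z) = (z**2 + 1) - 3 = (1 + z**2) - 3 = -2 + z**2)
(I(-5)*46)*(13/w(4) + 5/6) = (-5*46)*(13/(-2 + 4**2) + 5/6) = -230*(13/(-2 + 16) + 5*(1/6)) = -230*(13/14 + 5/6) = -230*37/21 = -8510/21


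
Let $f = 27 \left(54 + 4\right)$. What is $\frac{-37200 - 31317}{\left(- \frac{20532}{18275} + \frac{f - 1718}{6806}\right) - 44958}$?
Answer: $\frac{4261060239525}{2796001411646} \approx 1.524$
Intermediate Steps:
$f = 1566$ ($f = 27 \cdot 58 = 1566$)
$\frac{-37200 - 31317}{\left(- \frac{20532}{18275} + \frac{f - 1718}{6806}\right) - 44958} = \frac{-37200 - 31317}{\left(- \frac{20532}{18275} + \frac{1566 - 1718}{6806}\right) - 44958} = - \frac{68517}{\left(\left(-20532\right) \frac{1}{18275} - \frac{76}{3403}\right) - 44958} = - \frac{68517}{\left(- \frac{20532}{18275} - \frac{76}{3403}\right) - 44958} = - \frac{68517}{- \frac{71259296}{62189825} - 44958} = - \frac{68517}{- \frac{2796001411646}{62189825}} = \left(-68517\right) \left(- \frac{62189825}{2796001411646}\right) = \frac{4261060239525}{2796001411646}$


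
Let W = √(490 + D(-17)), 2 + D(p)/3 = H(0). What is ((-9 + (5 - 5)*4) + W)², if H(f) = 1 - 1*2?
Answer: (-9 + √481)² ≈ 167.23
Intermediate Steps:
H(f) = -1 (H(f) = 1 - 2 = -1)
D(p) = -9 (D(p) = -6 + 3*(-1) = -6 - 3 = -9)
W = √481 (W = √(490 - 9) = √481 ≈ 21.932)
((-9 + (5 - 5)*4) + W)² = ((-9 + (5 - 5)*4) + √481)² = ((-9 + 0*4) + √481)² = ((-9 + 0) + √481)² = (-9 + √481)²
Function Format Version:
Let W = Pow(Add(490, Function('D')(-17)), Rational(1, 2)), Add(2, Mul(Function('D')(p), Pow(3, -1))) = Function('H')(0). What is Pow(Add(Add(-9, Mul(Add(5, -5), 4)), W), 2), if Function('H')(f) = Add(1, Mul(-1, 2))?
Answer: Pow(Add(-9, Pow(481, Rational(1, 2))), 2) ≈ 167.23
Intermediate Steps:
Function('H')(f) = -1 (Function('H')(f) = Add(1, -2) = -1)
Function('D')(p) = -9 (Function('D')(p) = Add(-6, Mul(3, -1)) = Add(-6, -3) = -9)
W = Pow(481, Rational(1, 2)) (W = Pow(Add(490, -9), Rational(1, 2)) = Pow(481, Rational(1, 2)) ≈ 21.932)
Pow(Add(Add(-9, Mul(Add(5, -5), 4)), W), 2) = Pow(Add(Add(-9, Mul(Add(5, -5), 4)), Pow(481, Rational(1, 2))), 2) = Pow(Add(Add(-9, Mul(0, 4)), Pow(481, Rational(1, 2))), 2) = Pow(Add(Add(-9, 0), Pow(481, Rational(1, 2))), 2) = Pow(Add(-9, Pow(481, Rational(1, 2))), 2)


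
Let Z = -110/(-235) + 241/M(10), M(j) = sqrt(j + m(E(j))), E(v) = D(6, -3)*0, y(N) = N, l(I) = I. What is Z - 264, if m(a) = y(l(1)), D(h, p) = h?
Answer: -12386/47 + 241*sqrt(11)/11 ≈ -190.87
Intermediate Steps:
E(v) = 0 (E(v) = 6*0 = 0)
m(a) = 1
M(j) = sqrt(1 + j) (M(j) = sqrt(j + 1) = sqrt(1 + j))
Z = 22/47 + 241*sqrt(11)/11 (Z = -110/(-235) + 241/(sqrt(1 + 10)) = -110*(-1/235) + 241/(sqrt(11)) = 22/47 + 241*(sqrt(11)/11) = 22/47 + 241*sqrt(11)/11 ≈ 73.132)
Z - 264 = (22/47 + 241*sqrt(11)/11) - 264 = -12386/47 + 241*sqrt(11)/11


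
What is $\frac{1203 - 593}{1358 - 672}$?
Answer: $\frac{305}{343} \approx 0.88921$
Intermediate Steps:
$\frac{1203 - 593}{1358 - 672} = \frac{1}{686} \cdot 610 = \frac{305}{343}$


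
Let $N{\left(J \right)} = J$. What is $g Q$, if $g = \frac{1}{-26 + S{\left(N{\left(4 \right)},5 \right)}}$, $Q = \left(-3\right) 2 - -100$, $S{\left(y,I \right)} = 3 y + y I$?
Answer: $\frac{47}{3} \approx 15.667$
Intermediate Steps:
$S{\left(y,I \right)} = 3 y + I y$
$Q = 94$ ($Q = -6 + 100 = 94$)
$g = \frac{1}{6}$ ($g = \frac{1}{-26 + 4 \left(3 + 5\right)} = \frac{1}{-26 + 4 \cdot 8} = \frac{1}{-26 + 32} = \frac{1}{6} \approx 0.16667$)
$g Q = \frac{1}{6} \cdot 94 = \frac{47}{3}$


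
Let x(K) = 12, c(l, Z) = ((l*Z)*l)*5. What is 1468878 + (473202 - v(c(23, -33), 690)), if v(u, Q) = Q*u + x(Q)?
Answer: 62168718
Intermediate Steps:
c(l, Z) = 5*Z*l² (c(l, Z) = ((Z*l)*l)*5 = (Z*l²)*5 = 5*Z*l²)
v(u, Q) = 12 + Q*u (v(u, Q) = Q*u + 12 = 12 + Q*u)
1468878 + (473202 - v(c(23, -33), 690)) = 1468878 + (473202 - (12 + 690*(5*(-33)*23²))) = 1468878 + (473202 - (12 + 690*(5*(-33)*529))) = 1468878 + (473202 - (12 + 690*(-87285))) = 1468878 + (473202 - (12 - 60226650)) = 1468878 + (473202 - 1*(-60226638)) = 1468878 + (473202 + 60226638) = 1468878 + 60699840 = 62168718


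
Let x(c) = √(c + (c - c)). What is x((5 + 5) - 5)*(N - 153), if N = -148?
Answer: -301*√5 ≈ -673.06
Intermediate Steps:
x(c) = √c (x(c) = √(c + 0) = √c)
x((5 + 5) - 5)*(N - 153) = √((5 + 5) - 5)*(-148 - 153) = √(10 - 5)*(-301) = √5*(-301) = -301*√5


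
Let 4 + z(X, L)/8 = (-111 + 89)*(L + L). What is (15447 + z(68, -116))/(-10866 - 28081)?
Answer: -56247/38947 ≈ -1.4442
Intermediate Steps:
z(X, L) = -32 - 352*L (z(X, L) = -32 + 8*((-111 + 89)*(L + L)) = -32 + 8*(-44*L) = -32 - 352*L)
(15447 + z(68, -116))/(-10866 - 28081) = (15447 + (-32 - 352*(-116)))/(-10866 - 28081) = (15447 + (-32 + 40832))/(-38947) = (15447 + 40800)*(-1/38947) = 56247*(-1/38947) = -56247/38947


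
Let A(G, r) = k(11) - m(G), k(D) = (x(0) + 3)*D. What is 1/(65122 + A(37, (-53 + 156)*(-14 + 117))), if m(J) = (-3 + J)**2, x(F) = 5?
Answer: 1/64054 ≈ 1.5612e-5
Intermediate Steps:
k(D) = 8*D (k(D) = (5 + 3)*D = 8*D)
A(G, r) = 88 - (-3 + G)**2 (A(G, r) = 8*11 - (-3 + G)**2 = 88 - (-3 + G)**2)
1/(65122 + A(37, (-53 + 156)*(-14 + 117))) = 1/(65122 + (88 - (-3 + 37)**2)) = 1/(65122 + (88 - 1*34**2)) = 1/(65122 + (88 - 1*1156)) = 1/(65122 + (88 - 1156)) = 1/(65122 - 1068) = 1/64054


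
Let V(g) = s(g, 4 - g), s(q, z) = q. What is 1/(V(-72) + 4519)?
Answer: 1/4447 ≈ 0.00022487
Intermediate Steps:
V(g) = g
1/(V(-72) + 4519) = 1/(-72 + 4519) = 1/4447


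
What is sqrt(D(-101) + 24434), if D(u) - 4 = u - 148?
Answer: sqrt(24189) ≈ 155.53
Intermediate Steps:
D(u) = -144 + u (D(u) = 4 + (u - 148) = 4 + (-148 + u) = -144 + u)
sqrt(D(-101) + 24434) = sqrt((-144 - 101) + 24434) = sqrt(-245 + 24434) = sqrt(24189)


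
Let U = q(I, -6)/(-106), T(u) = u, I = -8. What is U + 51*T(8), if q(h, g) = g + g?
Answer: 21630/53 ≈ 408.11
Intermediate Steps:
q(h, g) = 2*g
U = 6/53 (U = (2*(-6))/(-106) = -12*(-1/106) = 6/53 ≈ 0.11321)
U + 51*T(8) = 6/53 + 51*8 = 6/53 + 408 = 21630/53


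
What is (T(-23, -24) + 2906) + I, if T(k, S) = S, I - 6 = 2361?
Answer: 5249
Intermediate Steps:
I = 2367 (I = 6 + 2361 = 2367)
(T(-23, -24) + 2906) + I = (-24 + 2906) + 2367 = 2882 + 2367 = 5249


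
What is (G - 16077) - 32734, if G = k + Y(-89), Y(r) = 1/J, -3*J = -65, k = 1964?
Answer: -3045052/65 ≈ -46847.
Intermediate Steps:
J = 65/3 (J = -⅓*(-65) = 65/3 ≈ 21.667)
Y(r) = 3/65 (Y(r) = 1/(65/3) = 3/65)
G = 127663/65 (G = 1964 + 3/65 = 127663/65 ≈ 1964.0)
(G - 16077) - 32734 = (127663/65 - 16077) - 32734 = -917342/65 - 32734 = -3045052/65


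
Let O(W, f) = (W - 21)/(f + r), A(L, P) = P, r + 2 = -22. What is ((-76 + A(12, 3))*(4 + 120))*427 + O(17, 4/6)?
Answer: -135282134/35 ≈ -3.8652e+6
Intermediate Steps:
r = -24 (r = -2 - 22 = -24)
O(W, f) = (-21 + W)/(-24 + f) (O(W, f) = (W - 21)/(f - 24) = (-21 + W)/(-24 + f))
((-76 + A(12, 3))*(4 + 120))*427 + O(17, 4/6) = ((-76 + 3)*(4 + 120))*427 + (-21 + 17)/(-24 + 4/6) = -73*124*427 - 4/(-24 + 4*(⅙)) = -9052*427 - 4/(-24 + ⅔) = -3865204 - 4/(-70/3) = -3865204 - 3/70*(-4) = -3865204 + 6/35 = -135282134/35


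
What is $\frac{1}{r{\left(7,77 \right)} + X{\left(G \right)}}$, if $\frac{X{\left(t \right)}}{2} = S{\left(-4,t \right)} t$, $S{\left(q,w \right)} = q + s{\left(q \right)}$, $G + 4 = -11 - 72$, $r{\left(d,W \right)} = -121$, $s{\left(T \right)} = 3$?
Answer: $\frac{1}{53} \approx 0.018868$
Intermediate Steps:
$G = -87$ ($G = -4 - 83 = -87$)
$S{\left(q,w \right)} = 3 + q$ ($S{\left(q,w \right)} = q + 3 = 3 + q$)
$X{\left(t \right)} = - 2 t$ ($X{\left(t \right)} = 2 \left(3 - 4\right) t = 2 \left(- t\right) = - 2 t$)
$\frac{1}{r{\left(7,77 \right)} + X{\left(G \right)}} = \frac{1}{-121 - -174} = \frac{1}{-121 + 174} = \frac{1}{53}$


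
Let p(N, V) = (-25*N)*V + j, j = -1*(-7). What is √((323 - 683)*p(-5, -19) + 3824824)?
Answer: 2*√1169326 ≈ 2162.7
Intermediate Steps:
j = 7
p(N, V) = 7 - 25*N*V (p(N, V) = (-25*N)*V + 7 = -25*N*V + 7 = 7 - 25*N*V)
√((323 - 683)*p(-5, -19) + 3824824) = √((323 - 683)*(7 - 25*(-5)*(-19)) + 3824824) = √(-360*(7 - 2375) + 3824824) = √(-360*(-2368) + 3824824) = √(852480 + 3824824) = √4677304 = 2*√1169326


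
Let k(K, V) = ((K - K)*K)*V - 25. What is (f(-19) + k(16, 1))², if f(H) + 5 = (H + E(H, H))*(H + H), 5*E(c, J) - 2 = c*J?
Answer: 106791556/25 ≈ 4.2717e+6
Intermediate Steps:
E(c, J) = ⅖ + J*c/5 (E(c, J) = ⅖ + (c*J)/5 = ⅖ + (J*c)/5 = ⅖ + J*c/5)
k(K, V) = -25 (k(K, V) = (0*K)*V - 25 = 0*V - 25 = 0 - 25 = -25)
f(H) = -5 + 2*H*(⅖ + H + H²/5) (f(H) = -5 + (H + (⅖ + H*H/5))*(H + H) = -5 + (H + (⅖ + H²/5))*(2*H) = -5 + (⅖ + H + H²/5)*(2*H) = -5 + 2*H*(⅖ + H + H²/5))
(f(-19) + k(16, 1))² = ((-5 + 2*(-19)² + (⅖)*(-19)*(2 + (-19)²)) - 25)² = ((-5 + 2*361 + (⅖)*(-19)*(2 + 361)) - 25)² = ((-5 + 722 + (⅖)*(-19)*363) - 25)² = ((-5 + 722 - 13794/5) - 25)² = (-10209/5 - 25)² = (-10334/5)² = 106791556/25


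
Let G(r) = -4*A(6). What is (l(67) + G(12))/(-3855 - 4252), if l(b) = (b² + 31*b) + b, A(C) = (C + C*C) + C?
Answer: -6441/8107 ≈ -0.79450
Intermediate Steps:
A(C) = C² + 2*C (A(C) = (C + C²) + C = C² + 2*C)
G(r) = -192 (G(r) = -24*(2 + 6) = -24*8 = -4*48 = -192)
l(b) = b² + 32*b
(l(67) + G(12))/(-3855 - 4252) = (67*(32 + 67) - 192)/(-3855 - 4252) = (67*99 - 192)/(-8107) = (6633 - 192)*(-1/8107) = 6441*(-1/8107) = -6441/8107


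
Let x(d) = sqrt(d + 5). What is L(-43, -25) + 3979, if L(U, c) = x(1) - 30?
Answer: 3949 + sqrt(6) ≈ 3951.4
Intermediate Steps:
x(d) = sqrt(5 + d)
L(U, c) = -30 + sqrt(6) (L(U, c) = sqrt(5 + 1) - 30 = sqrt(6) - 30 = -30 + sqrt(6))
L(-43, -25) + 3979 = (-30 + sqrt(6)) + 3979 = 3949 + sqrt(6)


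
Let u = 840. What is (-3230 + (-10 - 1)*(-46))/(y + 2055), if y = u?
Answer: -908/965 ≈ -0.94093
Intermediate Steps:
y = 840
(-3230 + (-10 - 1)*(-46))/(y + 2055) = (-3230 + (-10 - 1)*(-46))/(840 + 2055) = (-3230 - 11*(-46))/2895 = (-3230 + 506)*(1/2895) = -2724*1/2895 = -908/965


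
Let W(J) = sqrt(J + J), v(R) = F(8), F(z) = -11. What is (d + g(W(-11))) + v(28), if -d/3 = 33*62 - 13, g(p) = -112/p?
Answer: -6110 + 56*I*sqrt(22)/11 ≈ -6110.0 + 23.878*I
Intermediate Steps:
v(R) = -11
W(J) = sqrt(2)*sqrt(J) (W(J) = sqrt(2*J) = sqrt(2)*sqrt(J))
d = -6099 (d = -3*(33*62 - 13) = -3*(2046 - 13) = -3*2033 = -6099)
(d + g(W(-11))) + v(28) = (-6099 - 112*(-I*sqrt(22)/22)) - 11 = (-6099 - (-56)*I*sqrt(22)/11) - 11 = (-6099 + 56*I*sqrt(22)/11) - 11 = -6110 + 56*I*sqrt(22)/11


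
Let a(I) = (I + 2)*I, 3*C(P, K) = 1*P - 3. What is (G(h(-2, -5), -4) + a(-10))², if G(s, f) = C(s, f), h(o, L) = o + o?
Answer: 54289/9 ≈ 6032.1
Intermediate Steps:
C(P, K) = -1 + P/3 (C(P, K) = (1*P - 3)/3 = (P - 3)/3 = (-3 + P)/3 = -1 + P/3)
a(I) = I*(2 + I) (a(I) = (2 + I)*I = I*(2 + I))
h(o, L) = 2*o
G(s, f) = -1 + s/3
(G(h(-2, -5), -4) + a(-10))² = ((-1 + (2*(-2))/3) - 10*(2 - 10))² = ((-1 + (⅓)*(-4)) - 10*(-8))² = ((-1 - 4/3) + 80)² = (-7/3 + 80)² = (233/3)² = 54289/9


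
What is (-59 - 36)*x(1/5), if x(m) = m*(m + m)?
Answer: -38/5 ≈ -7.6000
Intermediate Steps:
x(m) = 2*m² (x(m) = m*(2*m) = 2*m²)
(-59 - 36)*x(1/5) = (-59 - 36)*(2*(1/5)²) = -190*(⅕)² = -190/25 = -95*2/25 = -38/5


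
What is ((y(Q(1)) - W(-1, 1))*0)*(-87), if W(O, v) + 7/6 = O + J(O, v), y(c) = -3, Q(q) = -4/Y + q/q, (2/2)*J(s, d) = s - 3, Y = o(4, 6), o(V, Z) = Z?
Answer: 0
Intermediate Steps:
Y = 6
J(s, d) = -3 + s (J(s, d) = s - 3 = -3 + s)
Q(q) = ⅓ (Q(q) = -4/6 + q/q = -4*⅙ + 1 = -⅔ + 1 = ⅓)
W(O, v) = -25/6 + 2*O (W(O, v) = -7/6 + (O + (-3 + O)) = -7/6 + (-3 + 2*O) = -25/6 + 2*O)
((y(Q(1)) - W(-1, 1))*0)*(-87) = ((-3 - (-25/6 + 2*(-1)))*0)*(-87) = ((-3 - (-25/6 - 2))*0)*(-87) = ((-3 - 1*(-37/6))*0)*(-87) = ((-3 + 37/6)*0)*(-87) = ((19/6)*0)*(-87) = 0*(-87) = 0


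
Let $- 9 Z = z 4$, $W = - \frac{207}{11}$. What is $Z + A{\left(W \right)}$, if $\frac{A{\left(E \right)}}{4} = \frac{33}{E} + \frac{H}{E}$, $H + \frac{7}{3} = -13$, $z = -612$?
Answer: $\frac{166580}{621} \approx 268.24$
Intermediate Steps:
$H = - \frac{46}{3}$ ($H = - \frac{7}{3} - 13 = - \frac{46}{3} \approx -15.333$)
$W = - \frac{207}{11}$ ($W = \left(-207\right) \frac{1}{11} = - \frac{207}{11} \approx -18.818$)
$A{\left(E \right)} = \frac{212}{3 E}$ ($A{\left(E \right)} = 4 \left(\frac{33}{E} - \frac{46}{3 E}\right) = 4 \frac{53}{3 E} = \frac{212}{3 E}$)
$Z = 272$ ($Z = - \frac{\left(-612\right) 4}{9} = \left(- \frac{1}{9}\right) \left(-2448\right) = 272$)
$Z + A{\left(W \right)} = 272 + \frac{212}{3 \left(- \frac{207}{11}\right)} = 272 + \frac{212}{3} \left(- \frac{11}{207}\right) = 272 - \frac{2332}{621} = \frac{166580}{621}$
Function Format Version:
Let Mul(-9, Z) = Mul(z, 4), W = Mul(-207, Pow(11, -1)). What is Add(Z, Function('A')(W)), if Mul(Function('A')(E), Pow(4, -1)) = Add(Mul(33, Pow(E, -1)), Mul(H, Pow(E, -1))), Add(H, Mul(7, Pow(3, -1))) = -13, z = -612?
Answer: Rational(166580, 621) ≈ 268.24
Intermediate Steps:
H = Rational(-46, 3) (H = Add(Rational(-7, 3), -13) = Rational(-46, 3) ≈ -15.333)
W = Rational(-207, 11) (W = Mul(-207, Rational(1, 11)) = Rational(-207, 11) ≈ -18.818)
Function('A')(E) = Mul(Rational(212, 3), Pow(E, -1)) (Function('A')(E) = Mul(4, Add(Mul(33, Pow(E, -1)), Mul(Rational(-46, 3), Pow(E, -1)))) = Mul(4, Mul(Rational(53, 3), Pow(E, -1))) = Mul(Rational(212, 3), Pow(E, -1)))
Z = 272 (Z = Mul(Rational(-1, 9), Mul(-612, 4)) = Mul(Rational(-1, 9), -2448) = 272)
Add(Z, Function('A')(W)) = Add(272, Mul(Rational(212, 3), Pow(Rational(-207, 11), -1))) = Add(272, Mul(Rational(212, 3), Rational(-11, 207))) = Add(272, Rational(-2332, 621)) = Rational(166580, 621)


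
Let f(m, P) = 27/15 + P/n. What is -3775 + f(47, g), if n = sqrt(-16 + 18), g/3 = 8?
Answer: -18866/5 + 12*sqrt(2) ≈ -3756.2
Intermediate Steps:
g = 24 (g = 3*8 = 24)
n = sqrt(2) ≈ 1.4142
f(m, P) = 9/5 + P*sqrt(2)/2 (f(m, P) = 27/15 + P/(sqrt(2)) = 27*(1/15) + P*(sqrt(2)/2) = 9/5 + P*sqrt(2)/2)
-3775 + f(47, g) = -3775 + (9/5 + (1/2)*24*sqrt(2)) = -3775 + (9/5 + 12*sqrt(2)) = -18866/5 + 12*sqrt(2)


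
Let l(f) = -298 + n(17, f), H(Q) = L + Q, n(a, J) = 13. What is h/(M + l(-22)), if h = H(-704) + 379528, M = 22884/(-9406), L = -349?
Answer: -1779967925/1351797 ≈ -1316.7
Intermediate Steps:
H(Q) = -349 + Q
l(f) = -285 (l(f) = -298 + 13 = -285)
M = -11442/4703 (M = 22884*(-1/9406) = -11442/4703 ≈ -2.4329)
h = 378475 (h = (-349 - 704) + 379528 = -1053 + 379528 = 378475)
h/(M + l(-22)) = 378475/(-11442/4703 - 285) = 378475/(-1351797/4703) = 378475*(-4703/1351797) = -1779967925/1351797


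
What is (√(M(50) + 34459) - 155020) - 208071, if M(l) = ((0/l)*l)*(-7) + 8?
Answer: -363091 + √34467 ≈ -3.6291e+5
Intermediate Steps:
M(l) = 8 (M(l) = (0*l)*(-7) + 8 = 0*(-7) + 8 = 0 + 8 = 8)
(√(M(50) + 34459) - 155020) - 208071 = (√(8 + 34459) - 155020) - 208071 = (√34467 - 155020) - 208071 = (-155020 + √34467) - 208071 = -363091 + √34467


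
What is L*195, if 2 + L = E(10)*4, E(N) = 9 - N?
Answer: -1170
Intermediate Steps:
L = -6 (L = -2 + (9 - 1*10)*4 = -2 + (9 - 10)*4 = -2 - 1*4 = -2 - 4 = -6)
L*195 = -6*195 = -1170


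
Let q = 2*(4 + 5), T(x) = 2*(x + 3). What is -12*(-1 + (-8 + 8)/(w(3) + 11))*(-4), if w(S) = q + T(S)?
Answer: -48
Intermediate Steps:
T(x) = 6 + 2*x (T(x) = 2*(3 + x) = 6 + 2*x)
q = 18 (q = 2*9 = 18)
w(S) = 24 + 2*S (w(S) = 18 + (6 + 2*S) = 24 + 2*S)
-12*(-1 + (-8 + 8)/(w(3) + 11))*(-4) = -12*(-1 + (-8 + 8)/((24 + 2*3) + 11))*(-4) = -12*(-1 + 0/((24 + 6) + 11))*(-4) = -12*(-1 + 0/(30 + 11))*(-4) = -12*(-1 + 0/41)*(-4) = -12*(-1 + 0*(1/41))*(-4) = -12*(-1 + 0)*(-4) = -12*(-1)*(-4) = 12*(-4) = -48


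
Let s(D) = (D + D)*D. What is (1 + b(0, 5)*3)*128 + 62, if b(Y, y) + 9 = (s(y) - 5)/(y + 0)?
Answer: 190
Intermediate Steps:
s(D) = 2*D² (s(D) = (2*D)*D = 2*D²)
b(Y, y) = -9 + (-5 + 2*y²)/y (b(Y, y) = -9 + (2*y² - 5)/(y + 0) = -9 + (-5 + 2*y²)/y)
(1 + b(0, 5)*3)*128 + 62 = (1 + (-9 - 5/5 + 2*5)*3)*128 + 62 = (1 + (-9 - 5*⅕ + 10)*3)*128 + 62 = (1 + (-9 - 1 + 10)*3)*128 + 62 = (1 + 0*3)*128 + 62 = (1 + 0)*128 + 62 = 1*128 + 62 = 128 + 62 = 190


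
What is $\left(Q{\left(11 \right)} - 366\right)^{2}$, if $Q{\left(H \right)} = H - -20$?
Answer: $112225$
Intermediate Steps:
$Q{\left(H \right)} = 20 + H$ ($Q{\left(H \right)} = H + 20 = 20 + H$)
$\left(Q{\left(11 \right)} - 366\right)^{2} = \left(\left(20 + 11\right) - 366\right)^{2} = \left(31 - 366\right)^{2} = \left(-335\right)^{2} = 112225$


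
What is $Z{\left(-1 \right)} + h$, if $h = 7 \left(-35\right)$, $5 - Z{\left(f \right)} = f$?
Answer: $-239$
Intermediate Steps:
$Z{\left(f \right)} = 5 - f$
$h = -245$
$Z{\left(-1 \right)} + h = \left(5 - -1\right) - 245 = \left(5 + 1\right) - 245 = 6 - 245 = -239$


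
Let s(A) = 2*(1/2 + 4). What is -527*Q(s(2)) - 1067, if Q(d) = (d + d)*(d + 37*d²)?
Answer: -28515983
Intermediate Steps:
s(A) = 9 (s(A) = 2*(½ + 4) = 2*(9/2) = 9)
Q(d) = 2*d*(d + 37*d²) (Q(d) = (2*d)*(d + 37*d²) = 2*d*(d + 37*d²))
-527*Q(s(2)) - 1067 = -527*9²*(2 + 74*9) - 1067 = -42687*(2 + 666) - 1067 = -42687*668 - 1067 = -527*54108 - 1067 = -28514916 - 1067 = -28515983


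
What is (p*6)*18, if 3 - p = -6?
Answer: 972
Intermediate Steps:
p = 9 (p = 3 - 1*(-6) = 3 + 6 = 9)
(p*6)*18 = (9*6)*18 = 54*18 = 972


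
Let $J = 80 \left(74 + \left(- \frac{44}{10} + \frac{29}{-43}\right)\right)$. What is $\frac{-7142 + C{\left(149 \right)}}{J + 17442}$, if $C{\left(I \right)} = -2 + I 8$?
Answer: $- \frac{127968}{493555} \approx -0.25928$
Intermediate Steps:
$C{\left(I \right)} = -2 + 8 I$
$J = \frac{237104}{43}$ ($J = 80 \left(74 + \left(\left(-44\right) \frac{1}{10} + 29 \left(- \frac{1}{43}\right)\right)\right) = 80 \left(74 - \frac{1091}{215}\right) = 80 \cdot \frac{14819}{215} = \frac{237104}{43} \approx 5514.0$)
$\frac{-7142 + C{\left(149 \right)}}{J + 17442} = \frac{-7142 + \left(-2 + 8 \cdot 149\right)}{\frac{237104}{43} + 17442} = \frac{-7142 + \left(-2 + 1192\right)}{\frac{987110}{43}} = \left(-7142 + 1190\right) \frac{43}{987110} = \left(-5952\right) \frac{43}{987110} = - \frac{127968}{493555}$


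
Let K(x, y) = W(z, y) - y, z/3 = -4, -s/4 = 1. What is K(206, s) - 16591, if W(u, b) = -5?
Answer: -16592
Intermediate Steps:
s = -4 (s = -4*1 = -4)
z = -12 (z = 3*(-4) = -12)
K(x, y) = -5 - y
K(206, s) - 16591 = (-5 - 1*(-4)) - 16591 = (-5 + 4) - 16591 = -1 - 16591 = -16592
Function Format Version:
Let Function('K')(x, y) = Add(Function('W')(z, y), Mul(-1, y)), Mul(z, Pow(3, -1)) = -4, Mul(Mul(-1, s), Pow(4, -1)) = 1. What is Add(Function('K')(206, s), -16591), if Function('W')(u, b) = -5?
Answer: -16592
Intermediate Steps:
s = -4 (s = Mul(-4, 1) = -4)
z = -12 (z = Mul(3, -4) = -12)
Function('K')(x, y) = Add(-5, Mul(-1, y))
Add(Function('K')(206, s), -16591) = Add(Add(-5, Mul(-1, -4)), -16591) = Add(Add(-5, 4), -16591) = Add(-1, -16591) = -16592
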